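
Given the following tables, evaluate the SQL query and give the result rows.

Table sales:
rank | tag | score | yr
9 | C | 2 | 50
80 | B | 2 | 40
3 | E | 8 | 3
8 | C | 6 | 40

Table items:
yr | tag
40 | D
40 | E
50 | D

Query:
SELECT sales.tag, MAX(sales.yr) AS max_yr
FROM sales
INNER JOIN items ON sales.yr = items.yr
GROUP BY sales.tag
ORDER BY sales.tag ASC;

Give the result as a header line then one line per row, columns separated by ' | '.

After JOIN items (5 rows):
sales.rank | sales.tag | sales.score | sales.yr | items.yr | items.tag
9 | C | 2 | 50 | 50 | D
80 | B | 2 | 40 | 40 | D
80 | B | 2 | 40 | 40 | E
8 | C | 6 | 40 | 40 | D
8 | C | 6 | 40 | 40 | E
After GROUP BY (2 rows):
sales.tag | max_yr
C | 50
B | 40
After ORDER BY (2 rows):
sales.tag | max_yr
B | 40
C | 50

== RESULT ==
sales.tag | max_yr
B | 40
C | 50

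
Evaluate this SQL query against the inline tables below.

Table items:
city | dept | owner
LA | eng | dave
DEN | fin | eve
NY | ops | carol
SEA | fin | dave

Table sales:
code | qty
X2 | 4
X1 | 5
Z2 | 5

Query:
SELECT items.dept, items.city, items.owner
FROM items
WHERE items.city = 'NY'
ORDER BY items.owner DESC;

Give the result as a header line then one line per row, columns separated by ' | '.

After WHERE (1 rows):
items.city | items.dept | items.owner
NY | ops | carol
After SELECT (1 rows):
items.dept | items.city | items.owner
ops | NY | carol
After ORDER BY (1 rows):
items.dept | items.city | items.owner
ops | NY | carol

== RESULT ==
items.dept | items.city | items.owner
ops | NY | carol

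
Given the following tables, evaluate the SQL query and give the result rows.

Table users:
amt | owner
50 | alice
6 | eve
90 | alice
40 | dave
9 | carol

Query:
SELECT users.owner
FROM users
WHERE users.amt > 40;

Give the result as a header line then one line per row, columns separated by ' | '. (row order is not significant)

== RESULT ==
users.owner
alice
alice

Derivation:
After WHERE (2 rows):
users.amt | users.owner
50 | alice
90 | alice
After SELECT (2 rows):
users.owner
alice
alice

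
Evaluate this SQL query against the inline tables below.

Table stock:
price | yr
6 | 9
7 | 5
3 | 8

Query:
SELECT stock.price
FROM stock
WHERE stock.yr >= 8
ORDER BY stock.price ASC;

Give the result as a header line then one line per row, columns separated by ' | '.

After WHERE (2 rows):
stock.price | stock.yr
6 | 9
3 | 8
After SELECT (2 rows):
stock.price
6
3
After ORDER BY (2 rows):
stock.price
3
6

== RESULT ==
stock.price
3
6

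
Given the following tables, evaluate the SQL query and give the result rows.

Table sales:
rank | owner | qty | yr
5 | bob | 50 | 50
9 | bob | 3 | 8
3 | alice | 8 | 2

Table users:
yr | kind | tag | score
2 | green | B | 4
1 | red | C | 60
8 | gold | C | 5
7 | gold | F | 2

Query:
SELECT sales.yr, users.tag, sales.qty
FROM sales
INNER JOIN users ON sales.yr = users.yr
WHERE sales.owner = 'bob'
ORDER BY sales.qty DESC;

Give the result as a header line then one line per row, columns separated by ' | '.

== RESULT ==
sales.yr | users.tag | sales.qty
8 | C | 3

Derivation:
After JOIN users (2 rows):
sales.rank | sales.owner | sales.qty | sales.yr | users.yr | users.kind | users.tag | users.score
9 | bob | 3 | 8 | 8 | gold | C | 5
3 | alice | 8 | 2 | 2 | green | B | 4
After WHERE (1 rows):
sales.rank | sales.owner | sales.qty | sales.yr | users.yr | users.kind | users.tag | users.score
9 | bob | 3 | 8 | 8 | gold | C | 5
After SELECT (1 rows):
sales.yr | users.tag | sales.qty
8 | C | 3
After ORDER BY (1 rows):
sales.yr | users.tag | sales.qty
8 | C | 3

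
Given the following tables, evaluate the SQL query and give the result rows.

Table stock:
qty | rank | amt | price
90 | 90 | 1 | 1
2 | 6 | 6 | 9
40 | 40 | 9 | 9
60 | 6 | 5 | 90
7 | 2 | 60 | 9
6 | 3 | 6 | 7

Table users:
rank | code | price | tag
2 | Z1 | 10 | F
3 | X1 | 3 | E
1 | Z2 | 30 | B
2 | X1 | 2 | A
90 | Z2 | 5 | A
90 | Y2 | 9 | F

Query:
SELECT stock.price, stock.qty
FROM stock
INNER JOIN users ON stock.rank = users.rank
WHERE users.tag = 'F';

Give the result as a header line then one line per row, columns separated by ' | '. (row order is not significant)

After JOIN users (5 rows):
stock.qty | stock.rank | stock.amt | stock.price | users.rank | users.code | users.price | users.tag
90 | 90 | 1 | 1 | 90 | Z2 | 5 | A
90 | 90 | 1 | 1 | 90 | Y2 | 9 | F
7 | 2 | 60 | 9 | 2 | Z1 | 10 | F
7 | 2 | 60 | 9 | 2 | X1 | 2 | A
6 | 3 | 6 | 7 | 3 | X1 | 3 | E
After WHERE (2 rows):
stock.qty | stock.rank | stock.amt | stock.price | users.rank | users.code | users.price | users.tag
90 | 90 | 1 | 1 | 90 | Y2 | 9 | F
7 | 2 | 60 | 9 | 2 | Z1 | 10 | F
After SELECT (2 rows):
stock.price | stock.qty
1 | 90
9 | 7

== RESULT ==
stock.price | stock.qty
1 | 90
9 | 7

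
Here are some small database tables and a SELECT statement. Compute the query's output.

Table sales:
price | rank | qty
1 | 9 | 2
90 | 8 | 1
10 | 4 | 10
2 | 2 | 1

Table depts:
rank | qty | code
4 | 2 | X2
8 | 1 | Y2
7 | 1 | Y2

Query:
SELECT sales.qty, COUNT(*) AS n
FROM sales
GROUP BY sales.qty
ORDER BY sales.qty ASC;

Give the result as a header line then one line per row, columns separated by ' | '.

After GROUP BY (3 rows):
sales.qty | n
2 | 1
1 | 2
10 | 1
After ORDER BY (3 rows):
sales.qty | n
1 | 2
2 | 1
10 | 1

== RESULT ==
sales.qty | n
1 | 2
2 | 1
10 | 1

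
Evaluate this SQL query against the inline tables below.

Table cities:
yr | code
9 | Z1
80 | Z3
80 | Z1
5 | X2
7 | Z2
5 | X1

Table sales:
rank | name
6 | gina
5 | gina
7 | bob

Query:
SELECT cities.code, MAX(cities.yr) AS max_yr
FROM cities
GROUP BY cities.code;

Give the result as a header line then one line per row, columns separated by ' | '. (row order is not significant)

== RESULT ==
cities.code | max_yr
Z1 | 80
Z3 | 80
X2 | 5
Z2 | 7
X1 | 5

Derivation:
After GROUP BY (5 rows):
cities.code | max_yr
Z1 | 80
Z3 | 80
X2 | 5
Z2 | 7
X1 | 5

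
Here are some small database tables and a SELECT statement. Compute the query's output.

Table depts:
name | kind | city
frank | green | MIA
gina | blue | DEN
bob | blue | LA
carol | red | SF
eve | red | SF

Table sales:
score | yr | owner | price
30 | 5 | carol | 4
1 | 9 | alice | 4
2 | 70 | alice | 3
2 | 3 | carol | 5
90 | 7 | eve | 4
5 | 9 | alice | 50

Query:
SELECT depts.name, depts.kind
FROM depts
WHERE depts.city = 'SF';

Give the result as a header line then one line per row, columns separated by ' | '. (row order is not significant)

== RESULT ==
depts.name | depts.kind
carol | red
eve | red

Derivation:
After WHERE (2 rows):
depts.name | depts.kind | depts.city
carol | red | SF
eve | red | SF
After SELECT (2 rows):
depts.name | depts.kind
carol | red
eve | red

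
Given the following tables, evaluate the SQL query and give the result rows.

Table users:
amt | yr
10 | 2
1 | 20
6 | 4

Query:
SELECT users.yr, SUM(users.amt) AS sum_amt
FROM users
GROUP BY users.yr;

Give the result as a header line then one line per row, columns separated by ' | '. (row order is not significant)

After GROUP BY (3 rows):
users.yr | sum_amt
2 | 10
20 | 1
4 | 6

== RESULT ==
users.yr | sum_amt
2 | 10
20 | 1
4 | 6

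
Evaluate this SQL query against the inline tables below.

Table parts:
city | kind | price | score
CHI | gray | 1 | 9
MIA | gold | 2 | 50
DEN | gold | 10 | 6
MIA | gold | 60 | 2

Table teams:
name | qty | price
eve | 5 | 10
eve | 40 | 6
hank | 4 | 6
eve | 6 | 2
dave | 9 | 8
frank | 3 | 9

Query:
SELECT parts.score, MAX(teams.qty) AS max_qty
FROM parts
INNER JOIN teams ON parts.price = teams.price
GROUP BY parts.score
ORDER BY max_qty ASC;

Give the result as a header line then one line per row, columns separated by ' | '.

After JOIN teams (2 rows):
parts.city | parts.kind | parts.price | parts.score | teams.name | teams.qty | teams.price
MIA | gold | 2 | 50 | eve | 6 | 2
DEN | gold | 10 | 6 | eve | 5 | 10
After GROUP BY (2 rows):
parts.score | max_qty
50 | 6
6 | 5
After ORDER BY (2 rows):
parts.score | max_qty
6 | 5
50 | 6

== RESULT ==
parts.score | max_qty
6 | 5
50 | 6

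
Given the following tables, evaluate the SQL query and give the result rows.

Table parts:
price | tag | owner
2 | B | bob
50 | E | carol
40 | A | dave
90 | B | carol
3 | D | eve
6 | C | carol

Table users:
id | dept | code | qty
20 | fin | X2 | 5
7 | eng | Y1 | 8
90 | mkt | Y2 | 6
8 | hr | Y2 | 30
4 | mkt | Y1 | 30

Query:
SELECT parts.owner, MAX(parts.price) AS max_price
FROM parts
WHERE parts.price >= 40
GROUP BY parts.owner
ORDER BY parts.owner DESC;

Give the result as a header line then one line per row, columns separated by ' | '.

After WHERE (3 rows):
parts.price | parts.tag | parts.owner
50 | E | carol
40 | A | dave
90 | B | carol
After GROUP BY (2 rows):
parts.owner | max_price
carol | 90
dave | 40
After ORDER BY (2 rows):
parts.owner | max_price
dave | 40
carol | 90

== RESULT ==
parts.owner | max_price
dave | 40
carol | 90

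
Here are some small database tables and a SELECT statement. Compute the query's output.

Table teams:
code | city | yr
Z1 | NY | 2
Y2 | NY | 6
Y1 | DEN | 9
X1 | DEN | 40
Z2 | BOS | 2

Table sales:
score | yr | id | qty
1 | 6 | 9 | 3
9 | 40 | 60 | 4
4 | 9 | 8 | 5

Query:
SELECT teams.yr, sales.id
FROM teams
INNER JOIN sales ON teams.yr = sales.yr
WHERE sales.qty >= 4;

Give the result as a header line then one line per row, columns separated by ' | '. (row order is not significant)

== RESULT ==
teams.yr | sales.id
9 | 8
40 | 60

Derivation:
After JOIN sales (3 rows):
teams.code | teams.city | teams.yr | sales.score | sales.yr | sales.id | sales.qty
Y2 | NY | 6 | 1 | 6 | 9 | 3
Y1 | DEN | 9 | 4 | 9 | 8 | 5
X1 | DEN | 40 | 9 | 40 | 60 | 4
After WHERE (2 rows):
teams.code | teams.city | teams.yr | sales.score | sales.yr | sales.id | sales.qty
Y1 | DEN | 9 | 4 | 9 | 8 | 5
X1 | DEN | 40 | 9 | 40 | 60 | 4
After SELECT (2 rows):
teams.yr | sales.id
9 | 8
40 | 60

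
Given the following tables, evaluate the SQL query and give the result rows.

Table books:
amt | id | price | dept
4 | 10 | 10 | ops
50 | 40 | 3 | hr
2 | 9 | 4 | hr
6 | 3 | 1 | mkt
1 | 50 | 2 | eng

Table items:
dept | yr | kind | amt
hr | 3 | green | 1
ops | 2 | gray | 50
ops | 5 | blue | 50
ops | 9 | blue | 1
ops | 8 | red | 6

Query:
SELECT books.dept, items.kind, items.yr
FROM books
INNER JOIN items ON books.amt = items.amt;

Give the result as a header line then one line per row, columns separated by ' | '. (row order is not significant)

== RESULT ==
books.dept | items.kind | items.yr
hr | gray | 2
hr | blue | 5
mkt | red | 8
eng | green | 3
eng | blue | 9

Derivation:
After JOIN items (5 rows):
books.amt | books.id | books.price | books.dept | items.dept | items.yr | items.kind | items.amt
50 | 40 | 3 | hr | ops | 2 | gray | 50
50 | 40 | 3 | hr | ops | 5 | blue | 50
6 | 3 | 1 | mkt | ops | 8 | red | 6
1 | 50 | 2 | eng | hr | 3 | green | 1
1 | 50 | 2 | eng | ops | 9 | blue | 1
After SELECT (5 rows):
books.dept | items.kind | items.yr
hr | gray | 2
hr | blue | 5
mkt | red | 8
eng | green | 3
eng | blue | 9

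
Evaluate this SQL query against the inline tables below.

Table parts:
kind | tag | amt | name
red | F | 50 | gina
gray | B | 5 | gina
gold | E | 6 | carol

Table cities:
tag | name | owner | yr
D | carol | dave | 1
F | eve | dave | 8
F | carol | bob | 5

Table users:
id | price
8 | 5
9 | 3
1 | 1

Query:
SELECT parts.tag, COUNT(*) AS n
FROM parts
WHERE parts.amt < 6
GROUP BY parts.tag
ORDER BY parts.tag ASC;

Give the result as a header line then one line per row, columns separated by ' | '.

== RESULT ==
parts.tag | n
B | 1

Derivation:
After WHERE (1 rows):
parts.kind | parts.tag | parts.amt | parts.name
gray | B | 5 | gina
After GROUP BY (1 rows):
parts.tag | n
B | 1
After ORDER BY (1 rows):
parts.tag | n
B | 1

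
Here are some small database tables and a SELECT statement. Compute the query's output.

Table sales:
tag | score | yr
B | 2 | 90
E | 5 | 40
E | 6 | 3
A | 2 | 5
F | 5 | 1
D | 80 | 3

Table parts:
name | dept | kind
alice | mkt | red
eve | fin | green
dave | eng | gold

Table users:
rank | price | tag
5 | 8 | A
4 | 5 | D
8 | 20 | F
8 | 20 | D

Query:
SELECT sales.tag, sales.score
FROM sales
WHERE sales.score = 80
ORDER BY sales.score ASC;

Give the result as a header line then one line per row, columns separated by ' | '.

After WHERE (1 rows):
sales.tag | sales.score | sales.yr
D | 80 | 3
After SELECT (1 rows):
sales.tag | sales.score
D | 80
After ORDER BY (1 rows):
sales.tag | sales.score
D | 80

== RESULT ==
sales.tag | sales.score
D | 80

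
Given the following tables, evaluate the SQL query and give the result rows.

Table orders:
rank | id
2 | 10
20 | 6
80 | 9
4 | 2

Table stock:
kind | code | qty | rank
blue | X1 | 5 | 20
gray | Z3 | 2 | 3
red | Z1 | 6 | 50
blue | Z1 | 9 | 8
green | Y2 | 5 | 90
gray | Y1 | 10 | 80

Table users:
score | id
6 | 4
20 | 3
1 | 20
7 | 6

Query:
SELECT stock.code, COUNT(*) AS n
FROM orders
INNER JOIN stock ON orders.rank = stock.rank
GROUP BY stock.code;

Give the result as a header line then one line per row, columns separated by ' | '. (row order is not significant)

After JOIN stock (2 rows):
orders.rank | orders.id | stock.kind | stock.code | stock.qty | stock.rank
20 | 6 | blue | X1 | 5 | 20
80 | 9 | gray | Y1 | 10 | 80
After GROUP BY (2 rows):
stock.code | n
X1 | 1
Y1 | 1

== RESULT ==
stock.code | n
X1 | 1
Y1 | 1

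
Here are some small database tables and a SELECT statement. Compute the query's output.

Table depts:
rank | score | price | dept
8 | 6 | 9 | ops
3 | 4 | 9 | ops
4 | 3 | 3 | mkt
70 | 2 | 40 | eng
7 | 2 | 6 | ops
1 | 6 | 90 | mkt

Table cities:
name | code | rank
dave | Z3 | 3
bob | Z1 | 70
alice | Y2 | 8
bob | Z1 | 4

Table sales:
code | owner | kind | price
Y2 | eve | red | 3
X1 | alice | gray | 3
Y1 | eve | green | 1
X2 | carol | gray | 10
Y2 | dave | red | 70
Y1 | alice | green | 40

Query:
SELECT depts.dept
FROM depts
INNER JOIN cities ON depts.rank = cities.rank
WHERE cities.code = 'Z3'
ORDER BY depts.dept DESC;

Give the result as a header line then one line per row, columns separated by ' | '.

After JOIN cities (4 rows):
depts.rank | depts.score | depts.price | depts.dept | cities.name | cities.code | cities.rank
8 | 6 | 9 | ops | alice | Y2 | 8
3 | 4 | 9 | ops | dave | Z3 | 3
4 | 3 | 3 | mkt | bob | Z1 | 4
70 | 2 | 40 | eng | bob | Z1 | 70
After WHERE (1 rows):
depts.rank | depts.score | depts.price | depts.dept | cities.name | cities.code | cities.rank
3 | 4 | 9 | ops | dave | Z3 | 3
After SELECT (1 rows):
depts.dept
ops
After ORDER BY (1 rows):
depts.dept
ops

== RESULT ==
depts.dept
ops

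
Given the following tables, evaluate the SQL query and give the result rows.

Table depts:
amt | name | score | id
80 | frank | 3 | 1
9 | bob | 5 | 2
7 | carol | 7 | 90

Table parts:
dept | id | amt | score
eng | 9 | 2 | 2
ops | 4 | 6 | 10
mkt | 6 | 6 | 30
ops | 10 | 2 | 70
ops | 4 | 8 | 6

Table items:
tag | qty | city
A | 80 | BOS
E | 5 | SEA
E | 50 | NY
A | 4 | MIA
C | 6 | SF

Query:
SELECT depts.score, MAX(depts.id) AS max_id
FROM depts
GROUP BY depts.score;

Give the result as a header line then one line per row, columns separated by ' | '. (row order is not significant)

After GROUP BY (3 rows):
depts.score | max_id
3 | 1
5 | 2
7 | 90

== RESULT ==
depts.score | max_id
3 | 1
5 | 2
7 | 90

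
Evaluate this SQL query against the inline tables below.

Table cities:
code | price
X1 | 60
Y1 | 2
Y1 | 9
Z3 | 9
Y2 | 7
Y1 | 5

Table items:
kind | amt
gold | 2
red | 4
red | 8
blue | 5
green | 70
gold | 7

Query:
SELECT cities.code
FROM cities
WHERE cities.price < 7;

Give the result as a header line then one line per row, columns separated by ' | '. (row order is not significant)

After WHERE (2 rows):
cities.code | cities.price
Y1 | 2
Y1 | 5
After SELECT (2 rows):
cities.code
Y1
Y1

== RESULT ==
cities.code
Y1
Y1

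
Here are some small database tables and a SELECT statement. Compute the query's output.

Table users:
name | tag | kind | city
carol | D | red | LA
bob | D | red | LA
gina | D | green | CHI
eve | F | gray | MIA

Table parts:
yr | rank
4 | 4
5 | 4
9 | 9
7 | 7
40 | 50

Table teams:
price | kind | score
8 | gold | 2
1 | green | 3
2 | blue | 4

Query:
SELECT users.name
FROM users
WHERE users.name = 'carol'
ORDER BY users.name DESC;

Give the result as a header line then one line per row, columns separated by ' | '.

== RESULT ==
users.name
carol

Derivation:
After WHERE (1 rows):
users.name | users.tag | users.kind | users.city
carol | D | red | LA
After SELECT (1 rows):
users.name
carol
After ORDER BY (1 rows):
users.name
carol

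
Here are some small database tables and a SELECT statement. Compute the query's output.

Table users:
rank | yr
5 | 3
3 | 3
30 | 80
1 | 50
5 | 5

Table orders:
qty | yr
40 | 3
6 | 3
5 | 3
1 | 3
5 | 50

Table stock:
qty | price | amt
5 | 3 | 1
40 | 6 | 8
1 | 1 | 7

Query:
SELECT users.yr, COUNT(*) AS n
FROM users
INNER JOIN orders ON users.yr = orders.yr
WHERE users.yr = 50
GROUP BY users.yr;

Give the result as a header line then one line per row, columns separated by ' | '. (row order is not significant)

After JOIN orders (9 rows):
users.rank | users.yr | orders.qty | orders.yr
5 | 3 | 40 | 3
5 | 3 | 6 | 3
5 | 3 | 5 | 3
5 | 3 | 1 | 3
3 | 3 | 40 | 3
3 | 3 | 6 | 3
3 | 3 | 5 | 3
3 | 3 | 1 | 3
1 | 50 | 5 | 50
After WHERE (1 rows):
users.rank | users.yr | orders.qty | orders.yr
1 | 50 | 5 | 50
After GROUP BY (1 rows):
users.yr | n
50 | 1

== RESULT ==
users.yr | n
50 | 1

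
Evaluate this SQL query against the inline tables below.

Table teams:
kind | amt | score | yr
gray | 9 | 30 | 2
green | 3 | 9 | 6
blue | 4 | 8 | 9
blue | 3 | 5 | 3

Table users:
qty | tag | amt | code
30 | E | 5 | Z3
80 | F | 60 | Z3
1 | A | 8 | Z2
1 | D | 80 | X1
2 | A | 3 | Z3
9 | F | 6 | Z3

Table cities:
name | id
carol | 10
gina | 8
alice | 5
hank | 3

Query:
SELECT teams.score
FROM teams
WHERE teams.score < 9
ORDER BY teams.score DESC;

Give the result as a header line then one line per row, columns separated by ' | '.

After WHERE (2 rows):
teams.kind | teams.amt | teams.score | teams.yr
blue | 4 | 8 | 9
blue | 3 | 5 | 3
After SELECT (2 rows):
teams.score
8
5
After ORDER BY (2 rows):
teams.score
8
5

== RESULT ==
teams.score
8
5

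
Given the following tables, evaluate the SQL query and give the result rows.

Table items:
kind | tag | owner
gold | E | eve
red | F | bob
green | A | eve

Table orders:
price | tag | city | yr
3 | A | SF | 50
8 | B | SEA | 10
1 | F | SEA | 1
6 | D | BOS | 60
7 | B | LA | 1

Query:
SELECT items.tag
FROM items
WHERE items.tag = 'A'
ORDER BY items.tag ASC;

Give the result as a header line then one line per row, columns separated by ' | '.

After WHERE (1 rows):
items.kind | items.tag | items.owner
green | A | eve
After SELECT (1 rows):
items.tag
A
After ORDER BY (1 rows):
items.tag
A

== RESULT ==
items.tag
A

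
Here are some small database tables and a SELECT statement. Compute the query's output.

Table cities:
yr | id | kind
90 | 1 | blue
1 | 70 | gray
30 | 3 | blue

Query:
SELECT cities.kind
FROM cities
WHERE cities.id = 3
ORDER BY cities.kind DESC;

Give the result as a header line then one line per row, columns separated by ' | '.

After WHERE (1 rows):
cities.yr | cities.id | cities.kind
30 | 3 | blue
After SELECT (1 rows):
cities.kind
blue
After ORDER BY (1 rows):
cities.kind
blue

== RESULT ==
cities.kind
blue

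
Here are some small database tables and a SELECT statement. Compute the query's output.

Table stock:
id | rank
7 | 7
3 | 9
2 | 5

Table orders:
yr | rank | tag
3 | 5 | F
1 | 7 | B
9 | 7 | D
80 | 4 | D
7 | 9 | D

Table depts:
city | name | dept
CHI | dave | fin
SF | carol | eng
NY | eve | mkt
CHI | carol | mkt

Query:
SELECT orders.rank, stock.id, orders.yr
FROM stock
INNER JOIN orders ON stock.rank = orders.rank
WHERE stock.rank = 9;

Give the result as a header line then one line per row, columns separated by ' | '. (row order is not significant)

After JOIN orders (4 rows):
stock.id | stock.rank | orders.yr | orders.rank | orders.tag
7 | 7 | 1 | 7 | B
7 | 7 | 9 | 7 | D
3 | 9 | 7 | 9 | D
2 | 5 | 3 | 5 | F
After WHERE (1 rows):
stock.id | stock.rank | orders.yr | orders.rank | orders.tag
3 | 9 | 7 | 9 | D
After SELECT (1 rows):
orders.rank | stock.id | orders.yr
9 | 3 | 7

== RESULT ==
orders.rank | stock.id | orders.yr
9 | 3 | 7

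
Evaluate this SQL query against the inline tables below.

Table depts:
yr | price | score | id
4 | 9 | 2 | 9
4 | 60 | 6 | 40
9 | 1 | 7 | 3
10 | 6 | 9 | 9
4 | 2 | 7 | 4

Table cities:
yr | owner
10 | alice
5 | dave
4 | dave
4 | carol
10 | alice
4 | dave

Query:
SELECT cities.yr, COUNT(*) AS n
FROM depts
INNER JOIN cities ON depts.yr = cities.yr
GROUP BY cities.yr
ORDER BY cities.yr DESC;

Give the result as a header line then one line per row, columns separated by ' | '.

After JOIN cities (11 rows):
depts.yr | depts.price | depts.score | depts.id | cities.yr | cities.owner
4 | 9 | 2 | 9 | 4 | dave
4 | 9 | 2 | 9 | 4 | carol
4 | 9 | 2 | 9 | 4 | dave
4 | 60 | 6 | 40 | 4 | dave
4 | 60 | 6 | 40 | 4 | carol
4 | 60 | 6 | 40 | 4 | dave
10 | 6 | 9 | 9 | 10 | alice
10 | 6 | 9 | 9 | 10 | alice
4 | 2 | 7 | 4 | 4 | dave
4 | 2 | 7 | 4 | 4 | carol
4 | 2 | 7 | 4 | 4 | dave
After GROUP BY (2 rows):
cities.yr | n
4 | 9
10 | 2
After ORDER BY (2 rows):
cities.yr | n
10 | 2
4 | 9

== RESULT ==
cities.yr | n
10 | 2
4 | 9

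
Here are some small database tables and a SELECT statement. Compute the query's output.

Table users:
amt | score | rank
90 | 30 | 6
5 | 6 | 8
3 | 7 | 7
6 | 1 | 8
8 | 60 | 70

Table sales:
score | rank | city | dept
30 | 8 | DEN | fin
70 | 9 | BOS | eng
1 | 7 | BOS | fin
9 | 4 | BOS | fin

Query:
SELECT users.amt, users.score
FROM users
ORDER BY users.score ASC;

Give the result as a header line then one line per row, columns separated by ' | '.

== RESULT ==
users.amt | users.score
6 | 1
5 | 6
3 | 7
90 | 30
8 | 60

Derivation:
After SELECT (5 rows):
users.amt | users.score
90 | 30
5 | 6
3 | 7
6 | 1
8 | 60
After ORDER BY (5 rows):
users.amt | users.score
6 | 1
5 | 6
3 | 7
90 | 30
8 | 60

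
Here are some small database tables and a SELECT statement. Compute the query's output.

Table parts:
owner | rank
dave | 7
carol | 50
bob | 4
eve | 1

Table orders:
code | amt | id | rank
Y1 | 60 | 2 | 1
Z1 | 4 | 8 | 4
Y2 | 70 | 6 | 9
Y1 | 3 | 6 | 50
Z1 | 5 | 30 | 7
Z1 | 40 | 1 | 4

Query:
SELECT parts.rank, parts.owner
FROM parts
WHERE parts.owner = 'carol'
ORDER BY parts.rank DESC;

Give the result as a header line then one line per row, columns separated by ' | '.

After WHERE (1 rows):
parts.owner | parts.rank
carol | 50
After SELECT (1 rows):
parts.rank | parts.owner
50 | carol
After ORDER BY (1 rows):
parts.rank | parts.owner
50 | carol

== RESULT ==
parts.rank | parts.owner
50 | carol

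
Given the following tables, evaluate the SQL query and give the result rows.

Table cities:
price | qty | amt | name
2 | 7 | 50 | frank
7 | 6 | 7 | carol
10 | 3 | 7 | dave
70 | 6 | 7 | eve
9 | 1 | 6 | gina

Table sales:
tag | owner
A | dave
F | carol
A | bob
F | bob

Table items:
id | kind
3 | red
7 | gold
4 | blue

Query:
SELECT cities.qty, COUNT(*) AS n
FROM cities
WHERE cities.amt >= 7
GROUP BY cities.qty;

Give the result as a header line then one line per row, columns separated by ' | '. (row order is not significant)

== RESULT ==
cities.qty | n
7 | 1
6 | 2
3 | 1

Derivation:
After WHERE (4 rows):
cities.price | cities.qty | cities.amt | cities.name
2 | 7 | 50 | frank
7 | 6 | 7 | carol
10 | 3 | 7 | dave
70 | 6 | 7 | eve
After GROUP BY (3 rows):
cities.qty | n
7 | 1
6 | 2
3 | 1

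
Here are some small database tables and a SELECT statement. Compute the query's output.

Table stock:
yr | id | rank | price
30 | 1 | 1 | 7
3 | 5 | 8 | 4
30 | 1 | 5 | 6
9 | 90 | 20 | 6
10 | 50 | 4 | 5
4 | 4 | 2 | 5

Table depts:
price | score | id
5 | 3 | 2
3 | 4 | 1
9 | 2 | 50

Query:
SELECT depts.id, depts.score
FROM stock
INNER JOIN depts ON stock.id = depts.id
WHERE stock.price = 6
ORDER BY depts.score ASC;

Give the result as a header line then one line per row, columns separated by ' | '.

After JOIN depts (3 rows):
stock.yr | stock.id | stock.rank | stock.price | depts.price | depts.score | depts.id
30 | 1 | 1 | 7 | 3 | 4 | 1
30 | 1 | 5 | 6 | 3 | 4 | 1
10 | 50 | 4 | 5 | 9 | 2 | 50
After WHERE (1 rows):
stock.yr | stock.id | stock.rank | stock.price | depts.price | depts.score | depts.id
30 | 1 | 5 | 6 | 3 | 4 | 1
After SELECT (1 rows):
depts.id | depts.score
1 | 4
After ORDER BY (1 rows):
depts.id | depts.score
1 | 4

== RESULT ==
depts.id | depts.score
1 | 4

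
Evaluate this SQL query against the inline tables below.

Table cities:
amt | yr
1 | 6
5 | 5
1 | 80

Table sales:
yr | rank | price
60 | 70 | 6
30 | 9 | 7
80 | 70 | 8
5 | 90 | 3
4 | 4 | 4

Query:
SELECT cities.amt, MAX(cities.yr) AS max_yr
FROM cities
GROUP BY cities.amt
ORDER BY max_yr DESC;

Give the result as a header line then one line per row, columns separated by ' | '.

== RESULT ==
cities.amt | max_yr
1 | 80
5 | 5

Derivation:
After GROUP BY (2 rows):
cities.amt | max_yr
1 | 80
5 | 5
After ORDER BY (2 rows):
cities.amt | max_yr
1 | 80
5 | 5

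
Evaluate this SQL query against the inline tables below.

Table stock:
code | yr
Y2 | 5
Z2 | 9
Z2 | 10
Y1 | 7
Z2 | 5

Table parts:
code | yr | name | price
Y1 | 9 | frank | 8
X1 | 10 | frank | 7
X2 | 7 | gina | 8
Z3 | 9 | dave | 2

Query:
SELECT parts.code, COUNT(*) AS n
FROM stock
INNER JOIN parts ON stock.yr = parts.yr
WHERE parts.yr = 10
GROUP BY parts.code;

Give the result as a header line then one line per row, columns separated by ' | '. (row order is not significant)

After JOIN parts (4 rows):
stock.code | stock.yr | parts.code | parts.yr | parts.name | parts.price
Z2 | 9 | Y1 | 9 | frank | 8
Z2 | 9 | Z3 | 9 | dave | 2
Z2 | 10 | X1 | 10 | frank | 7
Y1 | 7 | X2 | 7 | gina | 8
After WHERE (1 rows):
stock.code | stock.yr | parts.code | parts.yr | parts.name | parts.price
Z2 | 10 | X1 | 10 | frank | 7
After GROUP BY (1 rows):
parts.code | n
X1 | 1

== RESULT ==
parts.code | n
X1 | 1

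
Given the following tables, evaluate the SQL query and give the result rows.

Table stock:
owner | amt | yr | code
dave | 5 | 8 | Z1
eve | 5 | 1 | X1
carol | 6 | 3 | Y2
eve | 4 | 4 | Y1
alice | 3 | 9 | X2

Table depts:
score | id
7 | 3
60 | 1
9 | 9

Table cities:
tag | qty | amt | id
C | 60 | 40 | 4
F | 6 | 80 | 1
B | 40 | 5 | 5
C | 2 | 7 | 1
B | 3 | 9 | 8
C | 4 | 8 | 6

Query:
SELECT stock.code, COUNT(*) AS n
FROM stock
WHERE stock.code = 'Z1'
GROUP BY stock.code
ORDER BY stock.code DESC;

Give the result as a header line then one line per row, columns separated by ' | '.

After WHERE (1 rows):
stock.owner | stock.amt | stock.yr | stock.code
dave | 5 | 8 | Z1
After GROUP BY (1 rows):
stock.code | n
Z1 | 1
After ORDER BY (1 rows):
stock.code | n
Z1 | 1

== RESULT ==
stock.code | n
Z1 | 1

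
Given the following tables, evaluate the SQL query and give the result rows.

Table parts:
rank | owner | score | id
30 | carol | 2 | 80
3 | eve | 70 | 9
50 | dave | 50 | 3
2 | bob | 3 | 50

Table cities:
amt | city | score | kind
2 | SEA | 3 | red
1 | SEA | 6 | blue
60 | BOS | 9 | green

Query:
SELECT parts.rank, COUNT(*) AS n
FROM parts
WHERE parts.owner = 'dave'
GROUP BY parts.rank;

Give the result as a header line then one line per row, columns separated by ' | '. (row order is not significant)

After WHERE (1 rows):
parts.rank | parts.owner | parts.score | parts.id
50 | dave | 50 | 3
After GROUP BY (1 rows):
parts.rank | n
50 | 1

== RESULT ==
parts.rank | n
50 | 1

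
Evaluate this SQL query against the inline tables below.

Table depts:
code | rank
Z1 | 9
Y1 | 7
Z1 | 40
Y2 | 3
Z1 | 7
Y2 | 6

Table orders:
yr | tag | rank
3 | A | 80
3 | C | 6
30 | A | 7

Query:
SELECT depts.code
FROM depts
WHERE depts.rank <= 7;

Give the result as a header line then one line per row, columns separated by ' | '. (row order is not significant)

== RESULT ==
depts.code
Y1
Y2
Z1
Y2

Derivation:
After WHERE (4 rows):
depts.code | depts.rank
Y1 | 7
Y2 | 3
Z1 | 7
Y2 | 6
After SELECT (4 rows):
depts.code
Y1
Y2
Z1
Y2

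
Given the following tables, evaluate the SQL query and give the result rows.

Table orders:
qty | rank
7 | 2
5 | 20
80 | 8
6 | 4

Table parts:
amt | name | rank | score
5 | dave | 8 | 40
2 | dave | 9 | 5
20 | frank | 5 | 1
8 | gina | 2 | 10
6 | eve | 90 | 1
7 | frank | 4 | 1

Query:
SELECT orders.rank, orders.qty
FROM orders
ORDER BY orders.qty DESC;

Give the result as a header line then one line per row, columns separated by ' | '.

After SELECT (4 rows):
orders.rank | orders.qty
2 | 7
20 | 5
8 | 80
4 | 6
After ORDER BY (4 rows):
orders.rank | orders.qty
8 | 80
2 | 7
4 | 6
20 | 5

== RESULT ==
orders.rank | orders.qty
8 | 80
2 | 7
4 | 6
20 | 5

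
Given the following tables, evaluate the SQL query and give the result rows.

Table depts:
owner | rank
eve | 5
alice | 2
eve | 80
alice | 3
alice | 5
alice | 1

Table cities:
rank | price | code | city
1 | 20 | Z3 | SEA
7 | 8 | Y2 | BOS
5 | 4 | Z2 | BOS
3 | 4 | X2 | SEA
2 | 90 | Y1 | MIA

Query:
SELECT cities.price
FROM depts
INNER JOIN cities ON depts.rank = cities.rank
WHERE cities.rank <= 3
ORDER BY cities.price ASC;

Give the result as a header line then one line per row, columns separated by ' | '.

After JOIN cities (5 rows):
depts.owner | depts.rank | cities.rank | cities.price | cities.code | cities.city
eve | 5 | 5 | 4 | Z2 | BOS
alice | 2 | 2 | 90 | Y1 | MIA
alice | 3 | 3 | 4 | X2 | SEA
alice | 5 | 5 | 4 | Z2 | BOS
alice | 1 | 1 | 20 | Z3 | SEA
After WHERE (3 rows):
depts.owner | depts.rank | cities.rank | cities.price | cities.code | cities.city
alice | 2 | 2 | 90 | Y1 | MIA
alice | 3 | 3 | 4 | X2 | SEA
alice | 1 | 1 | 20 | Z3 | SEA
After SELECT (3 rows):
cities.price
90
4
20
After ORDER BY (3 rows):
cities.price
4
20
90

== RESULT ==
cities.price
4
20
90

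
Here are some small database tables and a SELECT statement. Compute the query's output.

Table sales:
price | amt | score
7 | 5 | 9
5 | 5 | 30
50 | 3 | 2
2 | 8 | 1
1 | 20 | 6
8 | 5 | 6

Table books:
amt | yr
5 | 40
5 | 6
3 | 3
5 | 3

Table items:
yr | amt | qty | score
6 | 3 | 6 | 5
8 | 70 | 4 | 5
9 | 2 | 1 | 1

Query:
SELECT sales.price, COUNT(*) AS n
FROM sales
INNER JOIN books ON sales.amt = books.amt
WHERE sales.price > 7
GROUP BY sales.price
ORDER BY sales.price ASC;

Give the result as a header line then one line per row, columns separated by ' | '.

After JOIN books (10 rows):
sales.price | sales.amt | sales.score | books.amt | books.yr
7 | 5 | 9 | 5 | 40
7 | 5 | 9 | 5 | 6
7 | 5 | 9 | 5 | 3
5 | 5 | 30 | 5 | 40
5 | 5 | 30 | 5 | 6
5 | 5 | 30 | 5 | 3
50 | 3 | 2 | 3 | 3
8 | 5 | 6 | 5 | 40
8 | 5 | 6 | 5 | 6
8 | 5 | 6 | 5 | 3
After WHERE (4 rows):
sales.price | sales.amt | sales.score | books.amt | books.yr
50 | 3 | 2 | 3 | 3
8 | 5 | 6 | 5 | 40
8 | 5 | 6 | 5 | 6
8 | 5 | 6 | 5 | 3
After GROUP BY (2 rows):
sales.price | n
50 | 1
8 | 3
After ORDER BY (2 rows):
sales.price | n
8 | 3
50 | 1

== RESULT ==
sales.price | n
8 | 3
50 | 1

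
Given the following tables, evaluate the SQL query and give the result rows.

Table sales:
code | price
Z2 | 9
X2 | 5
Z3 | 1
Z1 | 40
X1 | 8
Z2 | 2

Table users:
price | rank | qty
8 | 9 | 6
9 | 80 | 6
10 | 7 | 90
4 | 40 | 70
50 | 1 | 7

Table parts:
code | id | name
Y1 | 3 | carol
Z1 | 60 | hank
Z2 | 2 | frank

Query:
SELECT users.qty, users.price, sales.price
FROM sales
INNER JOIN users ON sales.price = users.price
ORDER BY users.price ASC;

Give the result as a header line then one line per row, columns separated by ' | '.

== RESULT ==
users.qty | users.price | sales.price
6 | 8 | 8
6 | 9 | 9

Derivation:
After JOIN users (2 rows):
sales.code | sales.price | users.price | users.rank | users.qty
Z2 | 9 | 9 | 80 | 6
X1 | 8 | 8 | 9 | 6
After SELECT (2 rows):
users.qty | users.price | sales.price
6 | 9 | 9
6 | 8 | 8
After ORDER BY (2 rows):
users.qty | users.price | sales.price
6 | 8 | 8
6 | 9 | 9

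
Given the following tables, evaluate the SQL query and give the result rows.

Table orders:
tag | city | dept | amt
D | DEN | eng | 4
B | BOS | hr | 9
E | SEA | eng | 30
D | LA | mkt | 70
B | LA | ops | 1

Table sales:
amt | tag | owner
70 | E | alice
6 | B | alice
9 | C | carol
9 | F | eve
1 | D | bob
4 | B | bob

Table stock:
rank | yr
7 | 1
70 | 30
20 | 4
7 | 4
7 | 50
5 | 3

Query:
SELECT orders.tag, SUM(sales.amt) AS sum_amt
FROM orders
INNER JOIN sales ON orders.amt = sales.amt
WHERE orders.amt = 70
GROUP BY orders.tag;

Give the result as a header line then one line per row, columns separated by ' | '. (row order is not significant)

After JOIN sales (5 rows):
orders.tag | orders.city | orders.dept | orders.amt | sales.amt | sales.tag | sales.owner
D | DEN | eng | 4 | 4 | B | bob
B | BOS | hr | 9 | 9 | C | carol
B | BOS | hr | 9 | 9 | F | eve
D | LA | mkt | 70 | 70 | E | alice
B | LA | ops | 1 | 1 | D | bob
After WHERE (1 rows):
orders.tag | orders.city | orders.dept | orders.amt | sales.amt | sales.tag | sales.owner
D | LA | mkt | 70 | 70 | E | alice
After GROUP BY (1 rows):
orders.tag | sum_amt
D | 70

== RESULT ==
orders.tag | sum_amt
D | 70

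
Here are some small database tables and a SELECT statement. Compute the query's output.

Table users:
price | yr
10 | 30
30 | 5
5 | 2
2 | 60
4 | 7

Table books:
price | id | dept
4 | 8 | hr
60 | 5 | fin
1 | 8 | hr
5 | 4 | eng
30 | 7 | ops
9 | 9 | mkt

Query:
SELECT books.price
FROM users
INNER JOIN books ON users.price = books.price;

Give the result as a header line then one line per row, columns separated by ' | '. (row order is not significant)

After JOIN books (3 rows):
users.price | users.yr | books.price | books.id | books.dept
30 | 5 | 30 | 7 | ops
5 | 2 | 5 | 4 | eng
4 | 7 | 4 | 8 | hr
After SELECT (3 rows):
books.price
30
5
4

== RESULT ==
books.price
30
5
4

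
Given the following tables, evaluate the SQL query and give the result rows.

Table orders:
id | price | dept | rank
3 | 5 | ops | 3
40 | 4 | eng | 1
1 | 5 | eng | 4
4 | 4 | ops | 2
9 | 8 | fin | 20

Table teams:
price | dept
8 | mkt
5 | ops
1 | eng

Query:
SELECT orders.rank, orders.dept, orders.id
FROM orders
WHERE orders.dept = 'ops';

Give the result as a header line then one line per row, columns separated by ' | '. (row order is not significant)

After WHERE (2 rows):
orders.id | orders.price | orders.dept | orders.rank
3 | 5 | ops | 3
4 | 4 | ops | 2
After SELECT (2 rows):
orders.rank | orders.dept | orders.id
3 | ops | 3
2 | ops | 4

== RESULT ==
orders.rank | orders.dept | orders.id
3 | ops | 3
2 | ops | 4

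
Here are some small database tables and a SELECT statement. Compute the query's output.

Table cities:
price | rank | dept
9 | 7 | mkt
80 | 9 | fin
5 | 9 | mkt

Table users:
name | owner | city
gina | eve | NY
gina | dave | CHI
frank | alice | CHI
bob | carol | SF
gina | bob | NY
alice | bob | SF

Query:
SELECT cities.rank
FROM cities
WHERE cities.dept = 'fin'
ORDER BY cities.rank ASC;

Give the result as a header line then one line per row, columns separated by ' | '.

== RESULT ==
cities.rank
9

Derivation:
After WHERE (1 rows):
cities.price | cities.rank | cities.dept
80 | 9 | fin
After SELECT (1 rows):
cities.rank
9
After ORDER BY (1 rows):
cities.rank
9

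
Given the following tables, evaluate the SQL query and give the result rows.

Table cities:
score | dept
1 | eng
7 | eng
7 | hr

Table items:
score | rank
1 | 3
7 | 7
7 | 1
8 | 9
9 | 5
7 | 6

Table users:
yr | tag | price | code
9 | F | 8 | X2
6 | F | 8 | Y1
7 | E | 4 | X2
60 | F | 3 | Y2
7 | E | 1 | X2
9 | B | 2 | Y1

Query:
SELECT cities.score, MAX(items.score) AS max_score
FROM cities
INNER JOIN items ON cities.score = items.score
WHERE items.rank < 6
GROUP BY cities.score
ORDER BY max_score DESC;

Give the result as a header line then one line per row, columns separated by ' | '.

== RESULT ==
cities.score | max_score
7 | 7
1 | 1

Derivation:
After JOIN items (7 rows):
cities.score | cities.dept | items.score | items.rank
1 | eng | 1 | 3
7 | eng | 7 | 7
7 | eng | 7 | 1
7 | eng | 7 | 6
7 | hr | 7 | 7
7 | hr | 7 | 1
7 | hr | 7 | 6
After WHERE (3 rows):
cities.score | cities.dept | items.score | items.rank
1 | eng | 1 | 3
7 | eng | 7 | 1
7 | hr | 7 | 1
After GROUP BY (2 rows):
cities.score | max_score
1 | 1
7 | 7
After ORDER BY (2 rows):
cities.score | max_score
7 | 7
1 | 1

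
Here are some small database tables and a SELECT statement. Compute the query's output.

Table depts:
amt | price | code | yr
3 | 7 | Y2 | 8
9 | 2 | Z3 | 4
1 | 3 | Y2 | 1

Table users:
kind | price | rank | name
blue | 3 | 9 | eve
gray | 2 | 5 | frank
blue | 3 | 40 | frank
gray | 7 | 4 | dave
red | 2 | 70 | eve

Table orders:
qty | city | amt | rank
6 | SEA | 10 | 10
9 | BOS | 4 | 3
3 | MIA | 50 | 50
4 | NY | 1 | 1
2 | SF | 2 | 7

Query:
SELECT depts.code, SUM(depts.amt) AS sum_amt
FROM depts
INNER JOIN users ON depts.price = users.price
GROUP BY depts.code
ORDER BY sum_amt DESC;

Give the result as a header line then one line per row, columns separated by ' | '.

== RESULT ==
depts.code | sum_amt
Z3 | 18
Y2 | 5

Derivation:
After JOIN users (5 rows):
depts.amt | depts.price | depts.code | depts.yr | users.kind | users.price | users.rank | users.name
3 | 7 | Y2 | 8 | gray | 7 | 4 | dave
9 | 2 | Z3 | 4 | gray | 2 | 5 | frank
9 | 2 | Z3 | 4 | red | 2 | 70 | eve
1 | 3 | Y2 | 1 | blue | 3 | 9 | eve
1 | 3 | Y2 | 1 | blue | 3 | 40 | frank
After GROUP BY (2 rows):
depts.code | sum_amt
Y2 | 5
Z3 | 18
After ORDER BY (2 rows):
depts.code | sum_amt
Z3 | 18
Y2 | 5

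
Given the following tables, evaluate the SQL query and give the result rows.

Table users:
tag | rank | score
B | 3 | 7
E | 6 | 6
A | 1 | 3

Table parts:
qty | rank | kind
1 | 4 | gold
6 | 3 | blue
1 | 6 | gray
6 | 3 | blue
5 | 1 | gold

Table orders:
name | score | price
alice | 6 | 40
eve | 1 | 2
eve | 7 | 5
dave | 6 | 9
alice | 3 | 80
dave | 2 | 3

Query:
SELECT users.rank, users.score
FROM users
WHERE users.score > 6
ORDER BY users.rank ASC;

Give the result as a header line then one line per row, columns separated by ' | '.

== RESULT ==
users.rank | users.score
3 | 7

Derivation:
After WHERE (1 rows):
users.tag | users.rank | users.score
B | 3 | 7
After SELECT (1 rows):
users.rank | users.score
3 | 7
After ORDER BY (1 rows):
users.rank | users.score
3 | 7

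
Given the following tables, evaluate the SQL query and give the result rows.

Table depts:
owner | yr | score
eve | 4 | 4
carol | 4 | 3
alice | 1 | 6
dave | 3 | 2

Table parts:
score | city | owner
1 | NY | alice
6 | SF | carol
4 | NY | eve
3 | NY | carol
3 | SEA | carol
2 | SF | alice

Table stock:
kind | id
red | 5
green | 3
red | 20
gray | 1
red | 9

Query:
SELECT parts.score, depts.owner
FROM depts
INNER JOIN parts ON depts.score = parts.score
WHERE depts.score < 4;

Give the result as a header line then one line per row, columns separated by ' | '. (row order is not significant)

After JOIN parts (5 rows):
depts.owner | depts.yr | depts.score | parts.score | parts.city | parts.owner
eve | 4 | 4 | 4 | NY | eve
carol | 4 | 3 | 3 | NY | carol
carol | 4 | 3 | 3 | SEA | carol
alice | 1 | 6 | 6 | SF | carol
dave | 3 | 2 | 2 | SF | alice
After WHERE (3 rows):
depts.owner | depts.yr | depts.score | parts.score | parts.city | parts.owner
carol | 4 | 3 | 3 | NY | carol
carol | 4 | 3 | 3 | SEA | carol
dave | 3 | 2 | 2 | SF | alice
After SELECT (3 rows):
parts.score | depts.owner
3 | carol
3 | carol
2 | dave

== RESULT ==
parts.score | depts.owner
3 | carol
3 | carol
2 | dave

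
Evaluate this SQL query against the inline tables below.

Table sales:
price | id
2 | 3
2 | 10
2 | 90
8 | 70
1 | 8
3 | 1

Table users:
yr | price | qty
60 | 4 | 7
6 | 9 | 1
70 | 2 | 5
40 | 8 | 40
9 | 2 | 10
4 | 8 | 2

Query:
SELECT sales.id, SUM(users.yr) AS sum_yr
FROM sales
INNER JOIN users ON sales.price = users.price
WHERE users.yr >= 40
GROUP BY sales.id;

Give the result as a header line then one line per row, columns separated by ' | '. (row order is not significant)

== RESULT ==
sales.id | sum_yr
3 | 70
10 | 70
90 | 70
70 | 40

Derivation:
After JOIN users (8 rows):
sales.price | sales.id | users.yr | users.price | users.qty
2 | 3 | 70 | 2 | 5
2 | 3 | 9 | 2 | 10
2 | 10 | 70 | 2 | 5
2 | 10 | 9 | 2 | 10
2 | 90 | 70 | 2 | 5
2 | 90 | 9 | 2 | 10
8 | 70 | 40 | 8 | 40
8 | 70 | 4 | 8 | 2
After WHERE (4 rows):
sales.price | sales.id | users.yr | users.price | users.qty
2 | 3 | 70 | 2 | 5
2 | 10 | 70 | 2 | 5
2 | 90 | 70 | 2 | 5
8 | 70 | 40 | 8 | 40
After GROUP BY (4 rows):
sales.id | sum_yr
3 | 70
10 | 70
90 | 70
70 | 40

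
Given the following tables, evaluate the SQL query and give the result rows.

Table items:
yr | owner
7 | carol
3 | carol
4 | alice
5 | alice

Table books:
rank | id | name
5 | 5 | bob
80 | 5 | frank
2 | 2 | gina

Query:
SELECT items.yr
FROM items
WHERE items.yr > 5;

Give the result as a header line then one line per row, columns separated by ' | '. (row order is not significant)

== RESULT ==
items.yr
7

Derivation:
After WHERE (1 rows):
items.yr | items.owner
7 | carol
After SELECT (1 rows):
items.yr
7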